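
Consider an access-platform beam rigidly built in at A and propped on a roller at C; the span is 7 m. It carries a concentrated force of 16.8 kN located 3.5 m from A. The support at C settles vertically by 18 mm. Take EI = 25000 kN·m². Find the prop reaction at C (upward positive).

Remove the prop at C; the released (primary) structure is a cantilever built in at A.
Primary-structure tip deflection at C by superposition:
  point load 16.8 at a = 3.5: Pa²(3L − a)/(6EI) = 600.2/EI
Flexibility coefficient — unit upward force at C: δ_{CC} = L³/(3EI) = 114.3/EI.
With EI = 25000 kN·m²: δ_0 = 0.02401 m and δ_{CC} = 0.004573 m/kN.
Compatibility — the beam at C must follow the support down by 0.018 m: δ_0 − R_C·δ_{CC} = 0.018, so R_C = (0.02401 − 0.018)/0.004573 = 1.314 kN.

R_C = 1.314 kN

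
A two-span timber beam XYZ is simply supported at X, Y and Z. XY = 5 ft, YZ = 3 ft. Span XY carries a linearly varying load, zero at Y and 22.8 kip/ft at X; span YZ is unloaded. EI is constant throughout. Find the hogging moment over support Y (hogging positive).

M_Y = 20.78 kip·ft

Release continuity at Y by inserting a hinge; the redundant is the internal moment M_Y. The primary structure is two simply-supported spans XY and YZ.
Discontinuity in slope at Y on the released structure — sum the simple-span end rotations:
  span XY: triangular load, peak 22.8: 7w₀L³/(360EI) = 55.42/EI
  relative rotation θ_0 = (55.42 + 0)/EI = 55.42/EI
A unit hogging moment at Y produces rotation L₁/(3EI) + L₂/(3EI) = 2.667/EI.
Slope continuity at Y: θ_0 = M_Y·2.667/EI, so M_Y = 55.42/2.667 = 20.78 kip·ft (hogging).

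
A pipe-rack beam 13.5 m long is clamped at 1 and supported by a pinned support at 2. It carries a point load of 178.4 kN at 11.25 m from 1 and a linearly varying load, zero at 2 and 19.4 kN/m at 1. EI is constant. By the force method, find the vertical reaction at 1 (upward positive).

Take the reaction at 2 as the redundant and release it; the primary structure is a cantilever fixed at 1.
Primary-structure tip deflection at 2 by superposition:
  point load 178.4 at a = 11.25: Pa²(3L − a)/(6EI) = 110071/EI
  triangular load, peak 19.4 at the fixed end: w₀L⁴/(30EI) = 21479/EI
  δ_0 = 131550/EI
Flexibility coefficient — unit upward force at 2: δ_{22} = L³/(3EI) = 820.1/EI.
Compatibility at 2: δ_0 − R_2·δ_{22} = 0, so R_2 = 131550/820.1 = 160.4 kN.
Vertical equilibrium: R_1 = ΣP − R_2 = 309.4 − 160.4 = 148.9 kN.

R_1 = 148.9 kN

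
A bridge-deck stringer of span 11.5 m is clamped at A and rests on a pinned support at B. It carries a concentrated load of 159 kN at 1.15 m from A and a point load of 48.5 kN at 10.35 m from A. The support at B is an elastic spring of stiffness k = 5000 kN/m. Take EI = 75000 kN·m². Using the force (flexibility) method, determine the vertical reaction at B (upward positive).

Choose R_B as the redundant. The primary structure is the cantilever fixed at A.
Primary-structure tip deflection at B by superposition:
  point load 159 at a = 1.15: Pa²(3L − a)/(6EI) = 1169/EI
  point load 48.5 at a = 10.35: Pa²(3L − a)/(6EI) = 20912/EI
  δ_0 = 22080/EI
Tip deflection under a unit load at B: L³/(3EI) = 507/EI.
With EI = 75000 kN·m²: δ_0 = 0.29441 m and δ_{BB} = 0.006759 m/kN.
Compatibility — the spring shortens by R_B/k under the reaction it provides: δ_0 − R_B·δ_{BB} = R_B/k. With 1/k = 0.0002 m/kN, R_B = δ_0 / (δ_{BB} + 1/k) = 0.29441 / (0.006759 + 0.0002) = 42.3 kN.

R_B = 42.3 kN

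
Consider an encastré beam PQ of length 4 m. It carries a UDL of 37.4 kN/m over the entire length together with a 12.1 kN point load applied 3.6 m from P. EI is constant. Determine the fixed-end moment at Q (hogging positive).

M_Q = 53.79 kN·m

Take the two fixed-end moments M_P, M_Q as redundants; the released structure is the simple span PQ.
End rotations of the released simple span under the applied load (×1/EI):
  at P: UDL 37.4: wL³/(24EI) = 99.73/EI
  at Q: UDL 37.4: wL³/(24EI) = 99.73/EI
  at P: point load 12.1 at a = 3.6: Pab(L + b)/(6LEI) = 3.194/EI
  at Q: point load 12.1 at a = 3.6: Pab(L + a)/(6LEI) = 5.518/EI
  θ_P0 = 102.9/EI,  θ_Q0 = 105.3/EI
Flexibility coefficients: a unit moment at one end gives L/(3EI) there and L/(6EI) at the far end, so f₁₁ = f₂₂ = 1.333/EI and f₁₂ = f₂₁ = 0.6667/EI.
Compatibility — zero rotation at each built-in end:
  1.333 M_P + 0.6667 M_Q = 102.9
  0.6667 M_P + 1.333 M_Q = 105.3
Solving the pair gives M_P = 50.3 kN·m and M_Q = 53.79 kN·m (hogging).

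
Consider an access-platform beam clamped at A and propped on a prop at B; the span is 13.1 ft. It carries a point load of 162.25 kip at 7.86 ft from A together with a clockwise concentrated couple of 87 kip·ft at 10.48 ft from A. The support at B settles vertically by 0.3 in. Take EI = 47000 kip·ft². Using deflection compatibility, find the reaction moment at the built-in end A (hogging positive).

Take the reaction at B as the redundant and release it; the primary structure is a cantilever fixed at A.
Free-end deflection of the primary structure under the applied loading (downward +):
  point load 162.25 at a = 7.86: Pa²(3L − a)/(6EI) = 52524/EI
  clockwise couple 87 at a = 10.48: M₀a(2L − a)/(2EI) = 7166/EI
  δ_0 = 59691/EI
Tip deflection under a unit load at B: L³/(3EI) = 749.4/EI.
With EI = 47000 kip·ft²: δ_0 = 1.27 ft and δ_{BB} = 0.015944 ft/kip.
Compatibility — the beam at B must follow the support down by 0.025 ft: δ_0 − R_B·δ_{BB} = 0.025, so R_B = (1.27 − 0.025)/0.015944 = 78.09 kip.
Moment equilibrium about A: M_A = Σ(load moments about A) − R_B·L = 1362 − 78.09×13.1 = 339.3 kip·ft.

M_A = 339.3 kip·ft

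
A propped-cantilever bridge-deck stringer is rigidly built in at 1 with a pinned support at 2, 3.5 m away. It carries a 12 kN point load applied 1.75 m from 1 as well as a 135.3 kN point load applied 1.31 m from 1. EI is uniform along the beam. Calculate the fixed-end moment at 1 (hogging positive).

Choose R_2 as the redundant. The primary structure is the cantilever fixed at 1.
Free-end deflection of the primary structure under the applied loading (downward +):
  point load 12 at a = 1.75: Pa²(3L − a)/(6EI) = 53.59/EI
  point load 135.3 at a = 1.31: Pa²(3L − a)/(6EI) = 355.6/EI
  δ_0 = 409.2/EI
Flexibility coefficient — unit upward force at 2: δ_{22} = L³/(3EI) = 14.29/EI.
Compatibility at 2: δ_0 − R_2·δ_{22} = 0, so R_2 = 409.2/14.29 = 28.63 kN.
Moment equilibrium about 1: M_1 = Σ(load moments about 1) − R_2·L = 198.2 − 28.63×3.5 = 98.02 kN·m.

M_1 = 98.02 kN·m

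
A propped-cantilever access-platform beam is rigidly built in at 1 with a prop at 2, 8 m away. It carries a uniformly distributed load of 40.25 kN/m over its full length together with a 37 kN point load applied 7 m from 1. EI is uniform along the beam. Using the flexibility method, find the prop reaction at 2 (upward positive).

R_2 = 150.8 kN

Remove the prop at 2; the released (primary) structure is a cantilever built in at 1.
Primary-structure tip deflection at 2 by superposition:
  UDL 40.25: wL⁴/(8EI) = 20608/EI
  point load 37 at a = 7: Pa²(3L − a)/(6EI) = 5137/EI
  δ_0 = 25745/EI
Tip deflection under a unit load at 2: L³/(3EI) = 170.7/EI.
Compatibility at 2: δ_0 − R_2·δ_{22} = 0, so R_2 = 25745/170.7 = 150.8 kN.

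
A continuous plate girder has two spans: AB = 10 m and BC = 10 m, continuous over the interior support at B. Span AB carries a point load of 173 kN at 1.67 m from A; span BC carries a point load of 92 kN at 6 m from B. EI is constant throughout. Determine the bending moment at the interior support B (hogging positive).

M_B = 147.5 kN·m

Take M_B as the redundant. Released structure: two simple spans AB and BC with a hinge at B.
End slopes at the hinge B, treating each span as simply supported:
  span AB: point load 173 at a = 1.67: Pab(L + a)/(6LEI) = 468.1/EI
  span BC: point load 92 at a = 6: Pab(L + b)/(6LEI) = 515.2/EI
  relative rotation θ_0 = (468.1 + 515.2)/EI = 983.3/EI
A unit hogging moment at B produces rotation L₁/(3EI) + L₂/(3EI) = 6.667/EI.
Slope continuity at B: θ_0 = M_B·6.667/EI, so M_B = 983.3/6.667 = 147.5 kN·m (hogging).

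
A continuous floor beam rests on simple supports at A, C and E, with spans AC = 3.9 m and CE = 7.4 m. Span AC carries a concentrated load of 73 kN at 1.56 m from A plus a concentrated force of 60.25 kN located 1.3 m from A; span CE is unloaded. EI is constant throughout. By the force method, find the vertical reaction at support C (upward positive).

Insert a hinge at C; M_C is the redundant, and each span becomes simply supported.
Rotations at C on the released spans (each span's end-slope, ×1/EI):
  span AC: point load 73 at a = 1.56: Pab(L + a)/(6LEI) = 62.18/EI
  span AC: point load 60.25 at a = 1.3: Pab(L + a)/(6LEI) = 45.25/EI
  relative rotation θ_0 = (107.4 + 0)/EI = 107.4/EI
A unit hogging moment at C produces rotation L₁/(3EI) + L₂/(3EI) = 3.767/EI.
Slope continuity at C: θ_0 = M_C·3.767/EI, so M_C = 107.4/3.767 = 28.52 kN·m (hogging).
Span AC, ΣM about A with M_C applied at C: R_C^{AC}·3.9 = 192.2 + 28.52, so R_C^{AC} = 56.6 kN and R_A = 133.2 − 56.6 = 76.65 kN.
Span CE, ΣM about E: R_C^{CE}·7.4 = 0 + 28.52, so R_C^{CE} = 3.854 kN and R_E = 0 − 3.854 = -3.854 kN.
R_C = 56.6 + 3.854 = 60.45 kN.

R_C = 60.45 kN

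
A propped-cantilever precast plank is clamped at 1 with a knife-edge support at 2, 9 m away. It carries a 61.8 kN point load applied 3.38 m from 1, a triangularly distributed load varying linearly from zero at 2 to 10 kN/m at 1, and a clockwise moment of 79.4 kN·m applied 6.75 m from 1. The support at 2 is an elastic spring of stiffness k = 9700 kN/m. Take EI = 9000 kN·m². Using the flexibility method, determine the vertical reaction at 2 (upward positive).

Take the reaction at 2 as the redundant and release it; the primary structure is a cantilever fixed at 1.
Primary-structure tip deflection at 2 by superposition:
  point load 61.8 at a = 3.38: Pa²(3L − a)/(6EI) = 2779/EI
  triangular load, peak 10 at the fixed end: w₀L⁴/(30EI) = 2187/EI
  clockwise couple 79.4 at a = 6.75: M₀a(2L − a)/(2EI) = 3015/EI
  δ_0 = 7981/EI
Flexibility coefficient — unit upward force at 2: δ_{22} = L³/(3EI) = 243/EI.
With EI = 9000 kN·m²: δ_0 = 0.88679 m and δ_{22} = 0.027 m/kN.
Compatibility — the spring shortens by R_2/k under the reaction it provides: δ_0 − R_2·δ_{22} = R_2/k. With 1/k = 0.000103 m/kN, R_2 = δ_0 / (δ_{22} + 1/k) = 0.88679 / (0.027 + 0.000103) = 32.72 kN.

R_2 = 32.72 kN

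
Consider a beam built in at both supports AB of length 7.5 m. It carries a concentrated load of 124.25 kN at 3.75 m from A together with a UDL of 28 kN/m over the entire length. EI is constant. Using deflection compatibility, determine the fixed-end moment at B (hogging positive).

M_B = 247.7 kN·m

Take the two fixed-end moments M_A, M_B as redundants; the released structure is the simple span AB.
Simple-span end rotations at A and B under the given loads:
  at A: point load 124.25 at a = 3.75: Pab(L + b)/(6LEI) = 436.8/EI
  at B: point load 124.25 at a = 3.75: Pab(L + a)/(6LEI) = 436.8/EI
  at A: UDL 28: wL³/(24EI) = 492.2/EI
  at B: UDL 28: wL³/(24EI) = 492.2/EI
  θ_A0 = 929/EI,  θ_B0 = 929/EI
Flexibility coefficients: a unit moment at one end gives L/(3EI) there and L/(6EI) at the far end, so f₁₁ = f₂₂ = 2.5/EI and f₁₂ = f₂₁ = 1.25/EI.
Compatibility — zero rotation at each built-in end:
  2.5 M_A + 1.25 M_B = 929
  1.25 M_A + 2.5 M_B = 929
Solving the pair gives M_A = 247.7 kN·m and M_B = 247.7 kN·m (hogging).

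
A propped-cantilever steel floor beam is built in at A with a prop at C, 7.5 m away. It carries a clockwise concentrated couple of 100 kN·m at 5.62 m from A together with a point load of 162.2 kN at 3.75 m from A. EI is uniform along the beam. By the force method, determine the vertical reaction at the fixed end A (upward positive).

Remove the prop at C; the released (primary) structure is a cantilever built in at A.
Free-end deflection of the primary structure under the applied loading (downward +):
  clockwise couple 100 at a = 5.62: M₀a(2L − a)/(2EI) = 2636/EI
  point load 162.2 at a = 3.75: Pa²(3L − a)/(6EI) = 7128/EI
  δ_0 = 9764/EI
Flexibility coefficient — unit upward force at C: δ_{CC} = L³/(3EI) = 140.6/EI.
The prop prevents deflection at C: R_C = δ_0/δ_{CC} = 9764/140.6 = 69.43 kN.
Vertical equilibrium: R_A = ΣP − R_C = 162.2 − 69.43 = 92.77 kN.

R_A = 92.77 kN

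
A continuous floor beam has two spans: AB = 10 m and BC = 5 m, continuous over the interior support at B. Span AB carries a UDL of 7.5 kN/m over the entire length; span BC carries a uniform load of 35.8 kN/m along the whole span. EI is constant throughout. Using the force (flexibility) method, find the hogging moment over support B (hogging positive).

Insert a hinge at B; M_B is the redundant, and each span becomes simply supported.
Rotations at B on the released spans (each span's end-slope, ×1/EI):
  span AB: UDL 7.5: wL³/(24EI) = 312.5/EI
  span BC: UDL 35.8: wL³/(24EI) = 186.5/EI
  relative rotation θ_0 = (312.5 + 186.5)/EI = 499/EI
A unit hogging moment at B produces rotation L₁/(3EI) + L₂/(3EI) = 5/EI.
Compatibility: M_B·(L₁+L₂)/(3EI) = θ_0, giving M_B = 99.79 kN·m (hogging).

M_B = 99.79 kN·m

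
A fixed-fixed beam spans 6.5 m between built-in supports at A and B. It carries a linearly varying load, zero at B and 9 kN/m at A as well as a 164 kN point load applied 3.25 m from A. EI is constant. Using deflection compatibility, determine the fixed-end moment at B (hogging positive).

M_B = 145.9 kN·m

Release both end moments; the primary structure is a simply-supported span AB with redundants M_A and M_B.
On the primary (simply-supported) span, the end slopes from the loading are:
  at A: triangular load, peak 9: w₀L³/(45EI) = 54.92/EI
  at B: triangular load, peak 9: 7w₀L³/(360EI) = 48.06/EI
  at A: point load 164 at a = 3.25: Pab(L + b)/(6LEI) = 433.1/EI
  at B: point load 164 at a = 3.25: Pab(L + a)/(6LEI) = 433.1/EI
  θ_A0 = 488/EI,  θ_B0 = 481.1/EI
Flexibility coefficients: a unit moment at one end gives L/(3EI) there and L/(6EI) at the far end, so f₁₁ = f₂₂ = 2.167/EI and f₁₂ = f₂₁ = 1.083/EI.
Compatibility — zero rotation at each built-in end:
  2.167 M_A + 1.083 M_B = 488
  1.083 M_A + 2.167 M_B = 481.1
Solving the pair gives M_A = 152.3 kN·m and M_B = 145.9 kN·m (hogging).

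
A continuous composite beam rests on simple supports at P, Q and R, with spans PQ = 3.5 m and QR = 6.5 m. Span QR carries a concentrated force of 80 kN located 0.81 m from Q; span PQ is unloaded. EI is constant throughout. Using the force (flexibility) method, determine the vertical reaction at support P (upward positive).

Release continuity at Q by inserting a hinge; the redundant is the internal moment M_Q. The primary structure is two simply-supported spans PQ and QR.
End slopes at the hinge Q, treating each span as simply supported:
  span QR: point load 80 at a = 0.81: Pab(L + b)/(6LEI) = 115.2/EI
  relative rotation θ_0 = (0 + 115.2)/EI = 115.2/EI
A unit hogging moment at Q produces rotation L₁/(3EI) + L₂/(3EI) = 3.333/EI.
Slope continuity at Q: θ_0 = M_Q·3.333/EI, so M_Q = 115.2/3.333 = 34.57 kN·m (hogging).
Span PQ, ΣM about P with M_Q applied at Q: R_Q^{PQ}·3.5 = 0 + 34.57, so R_Q^{PQ} = 9.878 kN and R_P = 0 − 9.878 = -9.878 kN.

R_P = -9.878 kN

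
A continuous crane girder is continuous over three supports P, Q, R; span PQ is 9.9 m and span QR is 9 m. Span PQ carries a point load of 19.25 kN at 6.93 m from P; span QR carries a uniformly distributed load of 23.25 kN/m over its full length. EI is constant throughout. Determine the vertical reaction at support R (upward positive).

Take M_Q as the redundant. Released structure: two simple spans PQ and QR with a hinge at Q.
Discontinuity in slope at Q on the released structure — sum the simple-span end rotations:
  span PQ: point load 19.25 at a = 6.93: Pab(L + a)/(6LEI) = 112.3/EI
  span QR: UDL 23.25: wL³/(24EI) = 706.2/EI
  relative rotation θ_0 = (112.3 + 706.2)/EI = 818.5/EI
A unit hogging moment at Q produces rotation L₁/(3EI) + L₂/(3EI) = 6.3/EI.
Slope continuity at Q: θ_0 = M_Q·6.3/EI, so M_Q = 818.5/6.3 = 129.9 kN·m (hogging).
Span QR, ΣM about R: R_Q^{QR}·9 = 941.6 + 129.9, so R_Q^{QR} = 119.1 kN and R_R = 209.2 − 119.1 = 90.19 kN.

R_R = 90.19 kN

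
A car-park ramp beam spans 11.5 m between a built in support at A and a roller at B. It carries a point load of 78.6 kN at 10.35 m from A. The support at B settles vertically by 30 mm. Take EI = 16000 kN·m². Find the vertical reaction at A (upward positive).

R_A = 12.7 kN

Take the reaction at B as the redundant and release it; the primary structure is a cantilever fixed at A.
Downward deflection at the released point B due to the loads:
  point load 78.6 at a = 10.35: Pa²(3L − a)/(6EI) = 33890/EI
Flexibility coefficient — unit upward force at B: δ_{BB} = L³/(3EI) = 507/EI.
With EI = 16000 kN·m²: δ_0 = 2.1181 m and δ_{BB} = 0.031685 m/kN.
Compatibility — the beam at B must follow the support down by 0.03 m: δ_0 − R_B·δ_{BB} = 0.03, so R_B = (2.1181 − 0.03)/0.031685 = 65.9 kN.
Vertical equilibrium: R_A = ΣP − R_B = 78.6 − 65.9 = 12.7 kN.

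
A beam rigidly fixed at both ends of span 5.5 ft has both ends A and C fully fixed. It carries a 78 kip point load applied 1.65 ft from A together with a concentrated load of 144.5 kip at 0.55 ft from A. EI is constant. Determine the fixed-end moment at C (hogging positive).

Take the two fixed-end moments M_A, M_C as redundants; the released structure is the simple span AC.
On the primary (simply-supported) span, the end slopes from the loading are:
  at A: point load 78 at a = 1.65: Pab(L + b)/(6LEI) = 140.4/EI
  at C: point load 78 at a = 1.65: Pab(L + a)/(6LEI) = 107.4/EI
  at A: point load 144.5 at a = 0.55: Pab(L + b)/(6LEI) = 124.6/EI
  at C: point load 144.5 at a = 0.55: Pab(L + a)/(6LEI) = 72.12/EI
  θ_A0 = 265/EI,  θ_C0 = 179.5/EI
Flexibility coefficients: a unit moment at one end gives L/(3EI) there and L/(6EI) at the far end, so f₁₁ = f₂₂ = 1.833/EI and f₁₂ = f₂₁ = 0.9167/EI.
Compatibility — zero rotation at each built-in end:
  1.833 M_A + 0.9167 M_C = 265
  0.9167 M_A + 1.833 M_C = 179.5
Solving the pair gives M_A = 127.4 kip·ft and M_C = 34.18 kip·ft (hogging).

M_C = 34.18 kip·ft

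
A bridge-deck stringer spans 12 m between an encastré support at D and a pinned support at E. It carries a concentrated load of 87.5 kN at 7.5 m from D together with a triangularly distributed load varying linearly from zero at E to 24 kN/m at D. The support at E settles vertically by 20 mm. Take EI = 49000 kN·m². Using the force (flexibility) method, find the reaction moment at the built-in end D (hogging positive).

Choose R_E as the redundant. The primary structure is the cantilever fixed at D.
Downward deflection at the released point E due to the loads:
  point load 87.5 at a = 7.5: Pa²(3L − a)/(6EI) = 23379/EI
  triangular load, peak 24 at the fixed end: w₀L⁴/(30EI) = 16589/EI
  δ_0 = 39968/EI
Flexibility coefficient — unit upward force at E: δ_{EE} = L³/(3EI) = 576/EI.
With EI = 49000 kN·m²: δ_0 = 0.81567 m and δ_{EE} = 0.011755 m/kN.
Compatibility — the beam at E must follow the support down by 0.02 m: δ_0 − R_E·δ_{EE} = 0.02, so R_E = (0.81567 − 0.02)/0.011755 = 67.69 kN.
Moment equilibrium about D: M_D = Σ(load moments about D) − R_E·L = 1232 − 67.69×12 = 420 kN·m.

M_D = 420 kN·m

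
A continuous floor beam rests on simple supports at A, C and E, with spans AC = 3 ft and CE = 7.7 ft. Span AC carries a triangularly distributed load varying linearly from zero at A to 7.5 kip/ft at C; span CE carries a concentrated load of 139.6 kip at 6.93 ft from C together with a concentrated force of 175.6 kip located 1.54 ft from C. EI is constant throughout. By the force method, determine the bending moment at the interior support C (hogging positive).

M_C = 179.7 kip·ft

Insert a hinge at C; M_C is the redundant, and each span becomes simply supported.
Discontinuity in slope at C on the released structure — sum the simple-span end rotations:
  span AC: triangular load, peak 7.5: w₀L³/(45EI) = 4.5/EI
  span CE: point load 139.6 at a = 6.93: Pab(L + b)/(6LEI) = 136.6/EI
  span CE: point load 175.6 at a = 1.54: Pab(L + b)/(6LEI) = 499.7/EI
  relative rotation θ_0 = (4.5 + 636.3)/EI = 640.8/EI
A unit hogging moment at C produces rotation L₁/(3EI) + L₂/(3EI) = 3.567/EI.
Slope continuity at C: θ_0 = M_C·3.567/EI, so M_C = 640.8/3.567 = 179.7 kip·ft (hogging).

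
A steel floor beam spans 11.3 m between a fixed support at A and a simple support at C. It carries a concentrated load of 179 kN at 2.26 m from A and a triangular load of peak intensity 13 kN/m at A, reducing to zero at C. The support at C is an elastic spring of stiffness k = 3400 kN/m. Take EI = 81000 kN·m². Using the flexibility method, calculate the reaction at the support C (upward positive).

R_C = 23.55 kN

Take the reaction at C as the redundant and release it; the primary structure is a cantilever fixed at A.
Downward deflection at the released point C due to the loads:
  point load 179 at a = 2.26: Pa²(3L − a)/(6EI) = 4821/EI
  triangular load, peak 13 at the fixed end: w₀L⁴/(30EI) = 7065/EI
  δ_0 = 11887/EI
Tip deflection under a unit load at C: L³/(3EI) = 481/EI.
With EI = 81000 kN·m²: δ_0 = 0.14675 m and δ_{CC} = 0.005938 m/kN.
Compatibility — the spring shortens by R_C/k under the reaction it provides: δ_0 − R_C·δ_{CC} = R_C/k. With 1/k = 0.000294 m/kN, R_C = δ_0 / (δ_{CC} + 1/k) = 0.14675 / (0.005938 + 0.000294) = 23.55 kN.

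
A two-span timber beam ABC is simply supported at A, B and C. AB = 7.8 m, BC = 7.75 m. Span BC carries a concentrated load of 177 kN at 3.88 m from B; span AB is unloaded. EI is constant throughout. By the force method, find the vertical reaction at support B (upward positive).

Insert a hinge at B; M_B is the redundant, and each span becomes simply supported.
Discontinuity in slope at B on the released structure — sum the simple-span end rotations:
  span BC: point load 177 at a = 3.88: Pab(L + b)/(6LEI) = 664.2/EI
  relative rotation θ_0 = (0 + 664.2)/EI = 664.2/EI
A unit hogging moment at B produces rotation L₁/(3EI) + L₂/(3EI) = 5.183/EI.
Slope continuity at B: θ_0 = M_B·5.183/EI, so M_B = 664.2/5.183 = 128.1 kN·m (hogging).
Span AB, ΣM about A with M_B applied at B: R_B^{AB}·7.8 = 0 + 128.1, so R_B^{AB} = 16.43 kN and R_A = 0 − 16.43 = -16.43 kN.
Span BC, ΣM about C: R_B^{BC}·7.75 = 685 + 128.1, so R_B^{BC} = 104.9 kN and R_C = 177 − 104.9 = 72.08 kN.
R_B = 16.43 + 104.9 = 121.3 kN.

R_B = 121.3 kN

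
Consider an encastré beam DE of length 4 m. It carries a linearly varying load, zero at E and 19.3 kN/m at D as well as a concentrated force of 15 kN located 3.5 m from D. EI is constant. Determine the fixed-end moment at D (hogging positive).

Take the two fixed-end moments M_D, M_E as redundants; the released structure is the simple span DE.
Simple-span end rotations at D and E under the given loads:
  at D: triangular load, peak 19.3: w₀L³/(45EI) = 27.45/EI
  at E: triangular load, peak 19.3: 7w₀L³/(360EI) = 24.02/EI
  at D: point load 15 at a = 3.5: Pab(L + b)/(6LEI) = 4.922/EI
  at E: point load 15 at a = 3.5: Pab(L + a)/(6LEI) = 8.203/EI
  θ_D0 = 32.37/EI,  θ_E0 = 32.22/EI
Flexibility coefficients: a unit moment at one end gives L/(3EI) there and L/(6EI) at the far end, so f₁₁ = f₂₂ = 1.333/EI and f₁₂ = f₂₁ = 0.6667/EI.
Compatibility — zero rotation at each built-in end:
  1.333 M_D + 0.6667 M_E = 32.37
  0.6667 M_D + 1.333 M_E = 32.22
Solving the pair gives M_D = 16.26 kN·m and M_E = 16.04 kN·m (hogging).

M_D = 16.26 kN·m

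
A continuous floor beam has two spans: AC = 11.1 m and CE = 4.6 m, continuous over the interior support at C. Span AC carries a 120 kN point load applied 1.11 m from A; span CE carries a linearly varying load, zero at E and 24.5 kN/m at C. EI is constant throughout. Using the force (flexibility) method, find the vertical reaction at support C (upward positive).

R_C = 67.01 kN

Take M_C as the redundant. Released structure: two simple spans AC and CE with a hinge at C.
Rotations at C on the released spans (each span's end-slope, ×1/EI):
  span AC: point load 120 at a = 1.11: Pab(L + a)/(6LEI) = 244/EI
  span CE: triangular load, peak 24.5: w₀L³/(45EI) = 52.99/EI
  relative rotation θ_0 = (244 + 52.99)/EI = 296.9/EI
A unit hogging moment at C produces rotation L₁/(3EI) + L₂/(3EI) = 5.233/EI.
Slope continuity at C: θ_0 = M_C·5.233/EI, so M_C = 296.9/5.233 = 56.74 kN·m (hogging).
Span AC, ΣM about A with M_C applied at C: R_C^{AC}·11.1 = 133.2 + 56.74, so R_C^{AC} = 17.11 kN and R_A = 120 − 17.11 = 102.9 kN.
Span CE, ΣM about E: R_C^{CE}·4.6 = 172.8 + 56.74, so R_C^{CE} = 49.9 kN and R_E = 56.35 − 49.9 = 6.448 kN.
R_C = 17.11 + 49.9 = 67.01 kN.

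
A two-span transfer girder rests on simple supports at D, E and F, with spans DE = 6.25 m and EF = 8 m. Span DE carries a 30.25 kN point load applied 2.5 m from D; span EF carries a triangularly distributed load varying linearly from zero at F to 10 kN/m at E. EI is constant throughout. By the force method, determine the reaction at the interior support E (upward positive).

R_E = 49.56 kN

Insert a hinge at E; M_E is the redundant, and each span becomes simply supported.
Discontinuity in slope at E on the released structure — sum the simple-span end rotations:
  span DE: point load 30.25 at a = 2.5: Pab(L + a)/(6LEI) = 66.17/EI
  span EF: triangular load, peak 10: w₀L³/(45EI) = 113.8/EI
  relative rotation θ_0 = (66.17 + 113.8)/EI = 179.9/EI
A unit hogging moment at E produces rotation L₁/(3EI) + L₂/(3EI) = 4.75/EI.
Compatibility: M_E·(L₁+L₂)/(3EI) = θ_0, giving M_E = 37.88 kN·m (hogging).
Span DE, ΣM about D with M_E applied at E: R_E^{DE}·6.25 = 75.62 + 37.88, so R_E^{DE} = 18.16 kN and R_D = 30.25 − 18.16 = 12.09 kN.
Span EF, ΣM about F: R_E^{EF}·8 = 213.3 + 37.88, so R_E^{EF} = 31.4 kN and R_F = 40 − 31.4 = 8.598 kN.
R_E = 18.16 + 31.4 = 49.56 kN.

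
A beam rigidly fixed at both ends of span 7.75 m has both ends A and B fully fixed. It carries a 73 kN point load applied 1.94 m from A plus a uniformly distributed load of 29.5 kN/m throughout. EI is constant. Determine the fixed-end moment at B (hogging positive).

M_B = 174.2 kN·m

Take the two fixed-end moments M_A, M_B as redundants; the released structure is the simple span AB.
Simple-span end rotations at A and B under the given loads:
  at A: point load 73 at a = 1.94: Pab(L + b)/(6LEI) = 239.9/EI
  at B: point load 73 at a = 1.94: Pab(L + a)/(6LEI) = 171.5/EI
  at A: UDL 29.5: wL³/(24EI) = 572.2/EI
  at B: UDL 29.5: wL³/(24EI) = 572.2/EI
  θ_A0 = 812.1/EI,  θ_B0 = 743.6/EI
Flexibility coefficients: a unit moment at one end gives L/(3EI) there and L/(6EI) at the far end, so f₁₁ = f₂₂ = 2.583/EI and f₁₂ = f₂₁ = 1.292/EI.
Compatibility — zero rotation at each built-in end:
  2.583 M_A + 1.292 M_B = 812.1
  1.292 M_A + 2.583 M_B = 743.6
Solving the pair gives M_A = 227.2 kN·m and M_B = 174.2 kN·m (hogging).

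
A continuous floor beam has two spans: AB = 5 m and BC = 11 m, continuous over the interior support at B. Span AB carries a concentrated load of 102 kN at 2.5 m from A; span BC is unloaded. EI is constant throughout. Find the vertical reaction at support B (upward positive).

Take M_B as the redundant. Released structure: two simple spans AB and BC with a hinge at B.
Discontinuity in slope at B on the released structure — sum the simple-span end rotations:
  span AB: point load 102 at a = 2.5: Pab(L + a)/(6LEI) = 159.4/EI
  relative rotation θ_0 = (159.4 + 0)/EI = 159.4/EI
A unit hogging moment at B produces rotation L₁/(3EI) + L₂/(3EI) = 5.333/EI.
Compatibility: M_B·(L₁+L₂)/(3EI) = θ_0, giving M_B = 29.88 kN·m (hogging).
Span AB, ΣM about A with M_B applied at B: R_B^{AB}·5 = 255 + 29.88, so R_B^{AB} = 56.98 kN and R_A = 102 − 56.98 = 45.02 kN.
Span BC, ΣM about C: R_B^{BC}·11 = 0 + 29.88, so R_B^{BC} = 2.717 kN and R_C = 0 − 2.717 = -2.717 kN.
R_B = 56.98 + 2.717 = 59.69 kN.

R_B = 59.69 kN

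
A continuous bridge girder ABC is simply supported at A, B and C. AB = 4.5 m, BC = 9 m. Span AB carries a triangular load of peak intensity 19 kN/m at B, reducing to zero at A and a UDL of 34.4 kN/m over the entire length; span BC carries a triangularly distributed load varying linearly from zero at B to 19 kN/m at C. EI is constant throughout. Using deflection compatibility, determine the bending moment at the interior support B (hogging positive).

Insert a hinge at B; M_B is the redundant, and each span becomes simply supported.
End slopes at the hinge B, treating each span as simply supported:
  span AB: triangular load, peak 19: w₀L³/(45EI) = 38.48/EI
  span AB: UDL 34.4: wL³/(24EI) = 130.6/EI
  span BC: triangular load, peak 19: 7w₀L³/(360EI) = 269.3/EI
  relative rotation θ_0 = (169.1 + 269.3)/EI = 438.4/EI
A unit hogging moment at B produces rotation L₁/(3EI) + L₂/(3EI) = 4.5/EI.
Slope continuity at B: θ_0 = M_B·4.5/EI, so M_B = 438.4/4.5 = 97.42 kN·m (hogging).

M_B = 97.42 kN·m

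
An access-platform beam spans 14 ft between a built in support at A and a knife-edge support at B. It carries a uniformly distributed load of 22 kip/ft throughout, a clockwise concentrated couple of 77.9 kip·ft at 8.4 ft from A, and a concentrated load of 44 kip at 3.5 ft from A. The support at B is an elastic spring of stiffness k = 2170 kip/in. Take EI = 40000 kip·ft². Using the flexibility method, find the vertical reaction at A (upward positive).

R_A = 225.9 kip

Release the roller at B. Primary structure: cantilever fixed at A.
Primary-structure tip deflection at B by superposition:
  UDL 22: wL⁴/(8EI) = 105644/EI
  clockwise couple 77.9 at a = 8.4: M₀a(2L − a)/(2EI) = 6413/EI
  point load 44 at a = 3.5: Pa²(3L − a)/(6EI) = 3459/EI
  δ_0 = 115515/EI
Flexibility coefficient — unit upward force at B: δ_{BB} = L³/(3EI) = 914.7/EI.
With EI = 40000 kip·ft²: δ_0 = 2.8879 ft and δ_{BB} = 0.022867 ft/kip.
Compatibility — the spring shortens by R_B/k under the reaction it provides: δ_0 − R_B·δ_{BB} = R_B/k. With 1/k = 1/(2170×12) ft/kip = 0.000038 ft/kip, R_B = δ_0 / (δ_{BB} + 1/k) = 2.8879 / (0.022867 + 0.000038) = 126.1 kip.
Vertical equilibrium: R_A = ΣP − R_B = 352 − 126.1 = 225.9 kip.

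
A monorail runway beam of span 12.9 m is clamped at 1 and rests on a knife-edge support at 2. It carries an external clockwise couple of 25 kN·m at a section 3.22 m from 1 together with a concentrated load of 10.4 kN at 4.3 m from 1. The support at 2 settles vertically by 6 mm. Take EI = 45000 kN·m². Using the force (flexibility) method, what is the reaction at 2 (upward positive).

R_2 = 2.434 kN

Release the roller at 2. Primary structure: cantilever fixed at 1.
Downward deflection at the released point 2 due to the loads:
  clockwise couple 25 at a = 3.22: M₀a(2L − a)/(2EI) = 908.8/EI
  point load 10.4 at a = 4.3: Pa²(3L − a)/(6EI) = 1102/EI
  δ_0 = 2011/EI
Flexibility coefficient — unit upward force at 2: δ_{22} = L³/(3EI) = 715.6/EI.
With EI = 45000 kN·m²: δ_0 = 0.044696 m and δ_{22} = 0.015901 m/kN.
Compatibility — the beam at 2 must follow the support down by 0.006 m: δ_0 − R_2·δ_{22} = 0.006, so R_2 = (0.044696 − 0.006)/0.015901 = 2.434 kN.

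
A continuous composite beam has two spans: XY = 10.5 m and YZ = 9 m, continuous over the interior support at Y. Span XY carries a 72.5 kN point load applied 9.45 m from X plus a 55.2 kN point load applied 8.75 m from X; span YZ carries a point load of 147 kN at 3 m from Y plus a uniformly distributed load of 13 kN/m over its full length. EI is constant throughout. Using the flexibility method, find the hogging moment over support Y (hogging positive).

M_Y = 248.6 kN·m

Take M_Y as the redundant. Released structure: two simple spans XY and YZ with a hinge at Y.
Rotations at Y on the released spans (each span's end-slope, ×1/EI):
  span XY: point load 72.5 at a = 9.45: Pab(L + a)/(6LEI) = 227.8/EI
  span XY: point load 55.2 at a = 8.75: Pab(L + a)/(6LEI) = 258.3/EI
  span YZ: point load 147 at a = 3: Pab(L + b)/(6LEI) = 735/EI
  span YZ: UDL 13: wL³/(24EI) = 394.9/EI
  relative rotation θ_0 = (486.1 + 1130)/EI = 1616/EI
A unit hogging moment at Y produces rotation L₁/(3EI) + L₂/(3EI) = 6.5/EI.
Compatibility: M_Y·(L₁+L₂)/(3EI) = θ_0, giving M_Y = 248.6 kN·m (hogging).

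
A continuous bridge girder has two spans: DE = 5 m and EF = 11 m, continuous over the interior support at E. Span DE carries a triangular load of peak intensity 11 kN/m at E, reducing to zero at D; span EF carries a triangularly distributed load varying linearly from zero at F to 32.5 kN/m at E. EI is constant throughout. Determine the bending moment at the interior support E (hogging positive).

M_E = 186 kN·m

Insert a hinge at E; M_E is the redundant, and each span becomes simply supported.
End slopes at the hinge E, treating each span as simply supported:
  span DE: triangular load, peak 11: w₀L³/(45EI) = 30.56/EI
  span EF: triangular load, peak 32.5: w₀L³/(45EI) = 961.3/EI
  relative rotation θ_0 = (30.56 + 961.3)/EI = 991.8/EI
A unit hogging moment at E produces rotation L₁/(3EI) + L₂/(3EI) = 5.333/EI.
Compatibility: M_E·(L₁+L₂)/(3EI) = θ_0, giving M_E = 186 kN·m (hogging).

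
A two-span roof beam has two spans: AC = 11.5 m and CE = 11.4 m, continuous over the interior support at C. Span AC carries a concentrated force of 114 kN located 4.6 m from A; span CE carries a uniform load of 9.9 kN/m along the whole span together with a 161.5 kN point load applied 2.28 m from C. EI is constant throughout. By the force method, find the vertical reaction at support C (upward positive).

Take M_C as the redundant. Released structure: two simple spans AC and CE with a hinge at C.
End slopes at the hinge C, treating each span as simply supported:
  span AC: point load 114 at a = 4.6: Pab(L + a)/(6LEI) = 844.3/EI
  span CE: UDL 9.9: wL³/(24EI) = 611.1/EI
  span CE: point load 161.5 at a = 2.28: Pab(L + b)/(6LEI) = 1007/EI
  relative rotation θ_0 = (844.3 + 1619)/EI = 2463/EI
A unit hogging moment at C produces rotation L₁/(3EI) + L₂/(3EI) = 7.633/EI.
Compatibility: M_C·(L₁+L₂)/(3EI) = θ_0, giving M_C = 322.6 kN·m (hogging).
Span AC, ΣM about A with M_C applied at C: R_C^{AC}·11.5 = 524.4 + 322.6, so R_C^{AC} = 73.66 kN and R_A = 114 − 73.66 = 40.34 kN.
Span CE, ΣM about E: R_C^{CE}·11.4 = 2116 + 322.6, so R_C^{CE} = 213.9 kN and R_E = 274.4 − 213.9 = 60.43 kN.
R_C = 73.66 + 213.9 = 287.6 kN.

R_C = 287.6 kN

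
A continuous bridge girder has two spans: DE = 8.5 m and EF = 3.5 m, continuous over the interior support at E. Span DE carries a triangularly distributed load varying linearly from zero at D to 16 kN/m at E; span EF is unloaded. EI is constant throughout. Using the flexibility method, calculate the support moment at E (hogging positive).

Release continuity at E by inserting a hinge; the redundant is the internal moment M_E. The primary structure is two simply-supported spans DE and EF.
Rotations at E on the released spans (each span's end-slope, ×1/EI):
  span DE: triangular load, peak 16: w₀L³/(45EI) = 218.4/EI
  relative rotation θ_0 = (218.4 + 0)/EI = 218.4/EI
A unit hogging moment at E produces rotation L₁/(3EI) + L₂/(3EI) = 4/EI.
Compatibility: M_E·(L₁+L₂)/(3EI) = θ_0, giving M_E = 54.59 kN·m (hogging).

M_E = 54.59 kN·m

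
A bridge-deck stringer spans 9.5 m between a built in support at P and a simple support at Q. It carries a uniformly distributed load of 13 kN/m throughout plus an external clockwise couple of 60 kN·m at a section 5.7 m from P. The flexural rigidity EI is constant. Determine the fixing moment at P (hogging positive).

Release the roller at Q. Primary structure: cantilever fixed at P.
Free-end deflection of the primary structure under the applied loading (downward +):
  UDL 13: wL⁴/(8EI) = 13236/EI
  clockwise couple 60 at a = 5.7: M₀a(2L − a)/(2EI) = 2274/EI
  δ_0 = 15510/EI
Flexibility coefficient — unit upward force at Q: δ_{QQ} = L³/(3EI) = 285.8/EI.
Compatibility at Q: δ_0 − R_Q·δ_{QQ} = 0, so R_Q = 15510/285.8 = 54.27 kN.
Moment equilibrium about P: M_P = Σ(load moments about P) − R_Q·L = 646.6 − 54.27×9.5 = 131.1 kN·m.

M_P = 131.1 kN·m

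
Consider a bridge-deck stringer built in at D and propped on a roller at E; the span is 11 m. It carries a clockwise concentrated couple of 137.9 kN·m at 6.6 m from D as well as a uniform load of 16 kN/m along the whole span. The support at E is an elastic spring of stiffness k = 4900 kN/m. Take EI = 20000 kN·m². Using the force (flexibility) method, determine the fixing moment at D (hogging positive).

M_D = 214.3 kN·m

Remove the prop at E; the released (primary) structure is a cantilever built in at D.
Free-end deflection of the primary structure under the applied loading (downward +):
  clockwise couple 137.9 at a = 6.6: M₀a(2L − a)/(2EI) = 7008/EI
  UDL 16: wL⁴/(8EI) = 29282/EI
  δ_0 = 36290/EI
Flexibility coefficient — unit upward force at E: δ_{EE} = L³/(3EI) = 443.7/EI.
With EI = 20000 kN·m²: δ_0 = 1.8145 m and δ_{EE} = 0.022183 m/kN.
Compatibility — the spring shortens by R_E/k under the reaction it provides: δ_0 − R_E·δ_{EE} = R_E/k. With 1/k = 0.000204 m/kN, R_E = δ_0 / (δ_{EE} + 1/k) = 1.8145 / (0.022183 + 0.000204) = 81.05 kN.
Moment equilibrium about D: M_D = Σ(load moments about D) − R_E·L = 1106 − 81.05×11 = 214.3 kN·m.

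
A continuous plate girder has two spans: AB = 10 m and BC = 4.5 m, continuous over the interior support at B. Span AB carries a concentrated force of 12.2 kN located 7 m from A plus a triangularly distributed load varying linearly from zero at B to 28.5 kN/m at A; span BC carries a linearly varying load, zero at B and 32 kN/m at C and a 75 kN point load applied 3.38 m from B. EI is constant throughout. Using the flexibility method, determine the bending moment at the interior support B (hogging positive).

M_B = 153.6 kN·m

Insert a hinge at B; M_B is the redundant, and each span becomes simply supported.
Rotations at B on the released spans (each span's end-slope, ×1/EI):
  span AB: point load 12.2 at a = 7: Pab(L + a)/(6LEI) = 72.59/EI
  span AB: triangular load, peak 28.5: 7w₀L³/(360EI) = 554.2/EI
  span BC: triangular load, peak 32: 7w₀L³/(360EI) = 56.7/EI
  span BC: point load 75 at a = 3.38: Pab(L + b)/(6LEI) = 59.1/EI
  relative rotation θ_0 = (626.8 + 115.8)/EI = 742.6/EI
A unit hogging moment at B produces rotation L₁/(3EI) + L₂/(3EI) = 4.833/EI.
Compatibility: M_B·(L₁+L₂)/(3EI) = θ_0, giving M_B = 153.6 kN·m (hogging).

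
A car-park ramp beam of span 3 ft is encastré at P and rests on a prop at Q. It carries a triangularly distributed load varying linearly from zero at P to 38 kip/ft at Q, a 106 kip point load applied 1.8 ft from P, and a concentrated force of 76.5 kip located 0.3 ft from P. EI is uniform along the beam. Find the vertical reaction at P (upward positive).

R_P = 161.2 kip

Release the roller at Q. Primary structure: cantilever fixed at P.
Free-end deflection of the primary structure under the applied loading (downward +):
  triangular load, peak 38 at the free end: 11w₀L⁴/(120EI) = 282.1/EI
  point load 106 at a = 1.8: Pa²(3L − a)/(6EI) = 412.1/EI
  point load 76.5 at a = 0.3: Pa²(3L − a)/(6EI) = 9.983/EI
  δ_0 = 704.3/EI
Flexibility coefficient — unit upward force at Q: δ_{QQ} = L³/(3EI) = 9/EI.
Compatibility at Q: δ_0 − R_Q·δ_{QQ} = 0, so R_Q = 704.3/9 = 78.25 kip.
Vertical equilibrium: R_P = ΣP − R_Q = 239.5 − 78.25 = 161.2 kip.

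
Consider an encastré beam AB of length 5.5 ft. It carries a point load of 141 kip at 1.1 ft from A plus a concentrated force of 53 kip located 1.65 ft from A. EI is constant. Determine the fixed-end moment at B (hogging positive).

Release both end moments; the primary structure is a simply-supported span AB with redundants M_A and M_B.
End rotations of the released simple span under the applied load (×1/EI):
  at A: point load 141 at a = 1.1: Pab(L + b)/(6LEI) = 204.7/EI
  at B: point load 141 at a = 1.1: Pab(L + a)/(6LEI) = 136.5/EI
  at A: point load 53 at a = 1.65: Pab(L + b)/(6LEI) = 95.39/EI
  at B: point load 53 at a = 1.65: Pab(L + a)/(6LEI) = 72.95/EI
  θ_A0 = 300.1/EI,  θ_B0 = 209.4/EI
Flexibility coefficients: a unit moment at one end gives L/(3EI) there and L/(6EI) at the far end, so f₁₁ = f₂₂ = 1.833/EI and f₁₂ = f₂₁ = 0.9167/EI.
Compatibility — zero rotation at each built-in end:
  1.833 M_A + 0.9167 M_B = 300.1
  0.9167 M_A + 1.833 M_B = 209.4
Solving the pair gives M_A = 142.1 kip·ft and M_B = 43.18 kip·ft (hogging).

M_B = 43.18 kip·ft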